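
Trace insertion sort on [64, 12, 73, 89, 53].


Initial: [64, 12, 73, 89, 53]
Insert 12: [12, 64, 73, 89, 53]
Insert 73: [12, 64, 73, 89, 53]
Insert 89: [12, 64, 73, 89, 53]
Insert 53: [12, 53, 64, 73, 89]

Sorted: [12, 53, 64, 73, 89]


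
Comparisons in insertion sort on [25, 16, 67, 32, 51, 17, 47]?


Algorithm: insertion sort
Input: [25, 16, 67, 32, 51, 17, 47]
Sorted: [16, 17, 25, 32, 47, 51, 67]

14


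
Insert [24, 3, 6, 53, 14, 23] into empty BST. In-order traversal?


Insert 24: root
Insert 3: L from 24
Insert 6: L from 24 -> R from 3
Insert 53: R from 24
Insert 14: L from 24 -> R from 3 -> R from 6
Insert 23: L from 24 -> R from 3 -> R from 6 -> R from 14

In-order: [3, 6, 14, 23, 24, 53]


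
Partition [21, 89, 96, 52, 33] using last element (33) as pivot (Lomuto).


Pivot: 33
  21 <= 33: advance i (no swap)
Place pivot at 1: [21, 33, 96, 52, 89]

Partitioned: [21, 33, 96, 52, 89]


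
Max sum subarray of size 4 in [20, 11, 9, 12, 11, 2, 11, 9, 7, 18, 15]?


[0:4]: 52
[1:5]: 43
[2:6]: 34
[3:7]: 36
[4:8]: 33
[5:9]: 29
[6:10]: 45
[7:11]: 49

Max: 52 at [0:4]


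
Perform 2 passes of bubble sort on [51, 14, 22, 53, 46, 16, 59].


Initial: [51, 14, 22, 53, 46, 16, 59]
Pass 1: [14, 22, 51, 46, 16, 53, 59] (4 swaps)
Pass 2: [14, 22, 46, 16, 51, 53, 59] (2 swaps)

After 2 passes: [14, 22, 46, 16, 51, 53, 59]


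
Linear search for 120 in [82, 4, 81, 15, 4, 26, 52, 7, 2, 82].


i=0: 82!=120
i=1: 4!=120
i=2: 81!=120
i=3: 15!=120
i=4: 4!=120
i=5: 26!=120
i=6: 52!=120
i=7: 7!=120
i=8: 2!=120
i=9: 82!=120

Not found, 10 comps


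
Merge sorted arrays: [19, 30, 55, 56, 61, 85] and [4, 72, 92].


Take 4 from B
Take 19 from A
Take 30 from A
Take 55 from A
Take 56 from A
Take 61 from A
Take 72 from B
Take 85 from A

Merged: [4, 19, 30, 55, 56, 61, 72, 85, 92]


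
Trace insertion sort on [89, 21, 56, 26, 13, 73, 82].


Initial: [89, 21, 56, 26, 13, 73, 82]
Insert 21: [21, 89, 56, 26, 13, 73, 82]
Insert 56: [21, 56, 89, 26, 13, 73, 82]
Insert 26: [21, 26, 56, 89, 13, 73, 82]
Insert 13: [13, 21, 26, 56, 89, 73, 82]
Insert 73: [13, 21, 26, 56, 73, 89, 82]
Insert 82: [13, 21, 26, 56, 73, 82, 89]

Sorted: [13, 21, 26, 56, 73, 82, 89]


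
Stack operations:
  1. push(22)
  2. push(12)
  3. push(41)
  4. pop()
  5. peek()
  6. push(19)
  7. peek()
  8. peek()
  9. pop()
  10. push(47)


push(22) -> [22]
push(12) -> [22, 12]
push(41) -> [22, 12, 41]
pop()->41, [22, 12]
peek()->12
push(19) -> [22, 12, 19]
peek()->19
peek()->19
pop()->19, [22, 12]
push(47) -> [22, 12, 47]

Final stack: [22, 12, 47]


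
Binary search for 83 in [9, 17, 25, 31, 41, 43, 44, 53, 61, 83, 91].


Step 1: lo=0, hi=10, mid=5, val=43
Step 2: lo=6, hi=10, mid=8, val=61
Step 3: lo=9, hi=10, mid=9, val=83

Found at index 9


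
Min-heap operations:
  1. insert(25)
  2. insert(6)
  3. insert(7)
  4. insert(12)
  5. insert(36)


insert(25) -> [25]
insert(6) -> [6, 25]
insert(7) -> [6, 25, 7]
insert(12) -> [6, 12, 7, 25]
insert(36) -> [6, 12, 7, 25, 36]

Final heap: [6, 12, 7, 25, 36]


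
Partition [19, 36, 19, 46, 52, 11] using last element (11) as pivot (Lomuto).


Pivot: 11
Place pivot at 0: [11, 36, 19, 46, 52, 19]

Partitioned: [11, 36, 19, 46, 52, 19]


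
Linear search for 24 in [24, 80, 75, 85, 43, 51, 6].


i=0: 24==24 found!

Found at 0, 1 comps


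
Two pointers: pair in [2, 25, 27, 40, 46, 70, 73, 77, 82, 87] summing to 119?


lo=0(2)+hi=9(87)=89
lo=1(25)+hi=9(87)=112
lo=2(27)+hi=9(87)=114
lo=3(40)+hi=9(87)=127
lo=3(40)+hi=8(82)=122
lo=3(40)+hi=7(77)=117
lo=4(46)+hi=7(77)=123
lo=4(46)+hi=6(73)=119

Yes: 46+73=119


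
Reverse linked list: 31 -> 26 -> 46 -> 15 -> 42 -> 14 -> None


Step 1: curr=31, set curr.next=prev(None) | reversed so far: 31
Step 2: curr=26, set curr.next=prev(31) | reversed so far: 26 -> 31
Step 3: curr=46, set curr.next=prev(26) | reversed so far: 46 -> 26 -> 31
Step 4: curr=15, set curr.next=prev(46) | reversed so far: 15 -> 46 -> 26 -> 31
Step 5: curr=42, set curr.next=prev(15) | reversed so far: 42 -> 15 -> 46 -> 26 -> 31
Step 6: curr=14, set curr.next=prev(42) | reversed so far: 14 -> 42 -> 15 -> 46 -> 26 -> 31

14 -> 42 -> 15 -> 46 -> 26 -> 31 -> None


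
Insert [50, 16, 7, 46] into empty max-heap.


Insert 50: [50]
Insert 16: [50, 16]
Insert 7: [50, 16, 7]
Insert 46: [50, 46, 7, 16]

Final heap: [50, 46, 7, 16]


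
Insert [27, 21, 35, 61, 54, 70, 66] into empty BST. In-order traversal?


Insert 27: root
Insert 21: L from 27
Insert 35: R from 27
Insert 61: R from 27 -> R from 35
Insert 54: R from 27 -> R from 35 -> L from 61
Insert 70: R from 27 -> R from 35 -> R from 61
Insert 66: R from 27 -> R from 35 -> R from 61 -> L from 70

In-order: [21, 27, 35, 54, 61, 66, 70]


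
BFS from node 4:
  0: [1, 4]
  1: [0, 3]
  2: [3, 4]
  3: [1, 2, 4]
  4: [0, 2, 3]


Visit 4, enqueue [0, 2, 3]
Visit 0, enqueue [1]
Visit 2, enqueue []
Visit 3, enqueue []
Visit 1, enqueue []

BFS order: [4, 0, 2, 3, 1]


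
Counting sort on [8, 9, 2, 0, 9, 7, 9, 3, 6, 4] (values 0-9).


Input: [8, 9, 2, 0, 9, 7, 9, 3, 6, 4]
Counts: [1, 0, 1, 1, 1, 0, 1, 1, 1, 3]

Sorted: [0, 2, 3, 4, 6, 7, 8, 9, 9, 9]


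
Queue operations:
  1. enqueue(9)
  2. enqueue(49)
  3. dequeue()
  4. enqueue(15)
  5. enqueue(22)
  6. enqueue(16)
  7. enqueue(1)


enqueue(9) -> [9]
enqueue(49) -> [9, 49]
dequeue()->9, [49]
enqueue(15) -> [49, 15]
enqueue(22) -> [49, 15, 22]
enqueue(16) -> [49, 15, 22, 16]
enqueue(1) -> [49, 15, 22, 16, 1]

Final queue: [49, 15, 22, 16, 1]


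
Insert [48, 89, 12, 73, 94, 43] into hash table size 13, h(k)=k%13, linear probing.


Insert 48: h=9 -> slot 9
Insert 89: h=11 -> slot 11
Insert 12: h=12 -> slot 12
Insert 73: h=8 -> slot 8
Insert 94: h=3 -> slot 3
Insert 43: h=4 -> slot 4

Table: [None, None, None, 94, 43, None, None, None, 73, 48, None, 89, 12]


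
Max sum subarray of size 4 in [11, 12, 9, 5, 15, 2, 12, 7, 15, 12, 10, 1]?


[0:4]: 37
[1:5]: 41
[2:6]: 31
[3:7]: 34
[4:8]: 36
[5:9]: 36
[6:10]: 46
[7:11]: 44
[8:12]: 38

Max: 46 at [6:10]


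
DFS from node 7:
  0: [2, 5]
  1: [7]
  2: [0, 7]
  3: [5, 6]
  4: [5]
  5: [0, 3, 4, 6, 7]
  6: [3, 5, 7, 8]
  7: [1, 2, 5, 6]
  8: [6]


Visit 7, push [6, 5, 2, 1]
Visit 1, push []
Visit 2, push [0]
Visit 0, push [5]
Visit 5, push [6, 4, 3]
Visit 3, push [6]
Visit 6, push [8]
Visit 8, push []
Visit 4, push []

DFS order: [7, 1, 2, 0, 5, 3, 6, 8, 4]


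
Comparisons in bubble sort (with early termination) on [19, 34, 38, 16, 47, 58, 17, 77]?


Algorithm: bubble sort (with early termination)
Input: [19, 34, 38, 16, 47, 58, 17, 77]
Sorted: [16, 17, 19, 34, 38, 47, 58, 77]

27


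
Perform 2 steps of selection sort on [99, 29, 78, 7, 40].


Initial: [99, 29, 78, 7, 40]
Step 1: min=7 at 3
  Swap: [7, 29, 78, 99, 40]
Step 2: min=29 at 1
  Swap: [7, 29, 78, 99, 40]

After 2 steps: [7, 29, 78, 99, 40]


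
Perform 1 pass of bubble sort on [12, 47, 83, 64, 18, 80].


Initial: [12, 47, 83, 64, 18, 80]
Pass 1: [12, 47, 64, 18, 80, 83] (3 swaps)

After 1 pass: [12, 47, 64, 18, 80, 83]


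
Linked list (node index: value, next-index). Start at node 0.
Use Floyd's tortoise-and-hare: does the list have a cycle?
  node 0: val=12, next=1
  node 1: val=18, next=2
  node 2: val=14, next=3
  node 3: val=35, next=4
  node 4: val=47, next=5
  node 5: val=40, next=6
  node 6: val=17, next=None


Floyd's tortoise (slow, +1) and hare (fast, +2):
  init: slow=0, fast=0
  step 1: slow=1, fast=2
  step 2: slow=2, fast=4
  step 3: slow=3, fast=6
  step 4: fast -> None, no cycle

Cycle: no


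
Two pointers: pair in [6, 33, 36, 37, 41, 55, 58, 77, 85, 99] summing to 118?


lo=0(6)+hi=9(99)=105
lo=1(33)+hi=9(99)=132
lo=1(33)+hi=8(85)=118

Yes: 33+85=118


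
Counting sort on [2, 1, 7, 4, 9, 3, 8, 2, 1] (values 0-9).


Input: [2, 1, 7, 4, 9, 3, 8, 2, 1]
Counts: [0, 2, 2, 1, 1, 0, 0, 1, 1, 1]

Sorted: [1, 1, 2, 2, 3, 4, 7, 8, 9]


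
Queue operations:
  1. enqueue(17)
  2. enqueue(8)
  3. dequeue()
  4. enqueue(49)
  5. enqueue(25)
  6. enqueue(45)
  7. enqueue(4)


enqueue(17) -> [17]
enqueue(8) -> [17, 8]
dequeue()->17, [8]
enqueue(49) -> [8, 49]
enqueue(25) -> [8, 49, 25]
enqueue(45) -> [8, 49, 25, 45]
enqueue(4) -> [8, 49, 25, 45, 4]

Final queue: [8, 49, 25, 45, 4]


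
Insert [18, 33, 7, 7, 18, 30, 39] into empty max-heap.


Insert 18: [18]
Insert 33: [33, 18]
Insert 7: [33, 18, 7]
Insert 7: [33, 18, 7, 7]
Insert 18: [33, 18, 7, 7, 18]
Insert 30: [33, 18, 30, 7, 18, 7]
Insert 39: [39, 18, 33, 7, 18, 7, 30]

Final heap: [39, 18, 33, 7, 18, 7, 30]


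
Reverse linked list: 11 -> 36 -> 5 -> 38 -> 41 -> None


Step 1: curr=11, set curr.next=prev(None) | reversed so far: 11
Step 2: curr=36, set curr.next=prev(11) | reversed so far: 36 -> 11
Step 3: curr=5, set curr.next=prev(36) | reversed so far: 5 -> 36 -> 11
Step 4: curr=38, set curr.next=prev(5) | reversed so far: 38 -> 5 -> 36 -> 11
Step 5: curr=41, set curr.next=prev(38) | reversed so far: 41 -> 38 -> 5 -> 36 -> 11

41 -> 38 -> 5 -> 36 -> 11 -> None


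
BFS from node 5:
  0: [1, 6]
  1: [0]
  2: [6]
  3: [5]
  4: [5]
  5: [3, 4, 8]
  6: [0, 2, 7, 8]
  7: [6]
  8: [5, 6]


Visit 5, enqueue [3, 4, 8]
Visit 3, enqueue []
Visit 4, enqueue []
Visit 8, enqueue [6]
Visit 6, enqueue [0, 2, 7]
Visit 0, enqueue [1]
Visit 2, enqueue []
Visit 7, enqueue []
Visit 1, enqueue []

BFS order: [5, 3, 4, 8, 6, 0, 2, 7, 1]


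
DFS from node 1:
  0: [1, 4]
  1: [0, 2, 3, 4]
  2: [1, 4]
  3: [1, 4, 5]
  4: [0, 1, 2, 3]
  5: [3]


Visit 1, push [4, 3, 2, 0]
Visit 0, push [4]
Visit 4, push [3, 2]
Visit 2, push []
Visit 3, push [5]
Visit 5, push []

DFS order: [1, 0, 4, 2, 3, 5]


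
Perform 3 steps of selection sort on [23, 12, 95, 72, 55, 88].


Initial: [23, 12, 95, 72, 55, 88]
Step 1: min=12 at 1
  Swap: [12, 23, 95, 72, 55, 88]
Step 2: min=23 at 1
  Swap: [12, 23, 95, 72, 55, 88]
Step 3: min=55 at 4
  Swap: [12, 23, 55, 72, 95, 88]

After 3 steps: [12, 23, 55, 72, 95, 88]


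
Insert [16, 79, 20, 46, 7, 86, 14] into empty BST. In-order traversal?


Insert 16: root
Insert 79: R from 16
Insert 20: R from 16 -> L from 79
Insert 46: R from 16 -> L from 79 -> R from 20
Insert 7: L from 16
Insert 86: R from 16 -> R from 79
Insert 14: L from 16 -> R from 7

In-order: [7, 14, 16, 20, 46, 79, 86]


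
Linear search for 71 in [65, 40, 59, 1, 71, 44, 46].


i=0: 65!=71
i=1: 40!=71
i=2: 59!=71
i=3: 1!=71
i=4: 71==71 found!

Found at 4, 5 comps


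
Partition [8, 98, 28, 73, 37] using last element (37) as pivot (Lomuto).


Pivot: 37
  8 <= 37: advance i (no swap)
  28 <= 37: swap -> [8, 28, 98, 73, 37]
Place pivot at 2: [8, 28, 37, 73, 98]

Partitioned: [8, 28, 37, 73, 98]


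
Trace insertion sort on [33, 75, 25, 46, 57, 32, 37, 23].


Initial: [33, 75, 25, 46, 57, 32, 37, 23]
Insert 75: [33, 75, 25, 46, 57, 32, 37, 23]
Insert 25: [25, 33, 75, 46, 57, 32, 37, 23]
Insert 46: [25, 33, 46, 75, 57, 32, 37, 23]
Insert 57: [25, 33, 46, 57, 75, 32, 37, 23]
Insert 32: [25, 32, 33, 46, 57, 75, 37, 23]
Insert 37: [25, 32, 33, 37, 46, 57, 75, 23]
Insert 23: [23, 25, 32, 33, 37, 46, 57, 75]

Sorted: [23, 25, 32, 33, 37, 46, 57, 75]


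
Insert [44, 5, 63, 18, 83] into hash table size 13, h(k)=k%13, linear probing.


Insert 44: h=5 -> slot 5
Insert 5: h=5, 1 probes -> slot 6
Insert 63: h=11 -> slot 11
Insert 18: h=5, 2 probes -> slot 7
Insert 83: h=5, 3 probes -> slot 8

Table: [None, None, None, None, None, 44, 5, 18, 83, None, None, 63, None]


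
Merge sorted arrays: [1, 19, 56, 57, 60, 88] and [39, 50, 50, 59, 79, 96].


Take 1 from A
Take 19 from A
Take 39 from B
Take 50 from B
Take 50 from B
Take 56 from A
Take 57 from A
Take 59 from B
Take 60 from A
Take 79 from B
Take 88 from A

Merged: [1, 19, 39, 50, 50, 56, 57, 59, 60, 79, 88, 96]


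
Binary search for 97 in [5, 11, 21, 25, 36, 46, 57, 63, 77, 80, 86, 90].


Step 1: lo=0, hi=11, mid=5, val=46
Step 2: lo=6, hi=11, mid=8, val=77
Step 3: lo=9, hi=11, mid=10, val=86
Step 4: lo=11, hi=11, mid=11, val=90

Not found


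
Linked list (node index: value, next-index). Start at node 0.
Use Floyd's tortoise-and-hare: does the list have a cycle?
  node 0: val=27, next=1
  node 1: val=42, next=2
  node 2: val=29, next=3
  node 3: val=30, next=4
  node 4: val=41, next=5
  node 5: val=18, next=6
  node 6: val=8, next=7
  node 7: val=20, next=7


Floyd's tortoise (slow, +1) and hare (fast, +2):
  init: slow=0, fast=0
  step 1: slow=1, fast=2
  step 2: slow=2, fast=4
  step 3: slow=3, fast=6
  step 4: slow=4, fast=7
  step 5: slow=5, fast=7
  step 6: slow=6, fast=7
  step 7: slow=7, fast=7
  slow == fast at node 7: cycle detected

Cycle: yes


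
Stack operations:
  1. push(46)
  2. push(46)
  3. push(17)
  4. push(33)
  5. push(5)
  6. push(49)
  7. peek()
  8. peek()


push(46) -> [46]
push(46) -> [46, 46]
push(17) -> [46, 46, 17]
push(33) -> [46, 46, 17, 33]
push(5) -> [46, 46, 17, 33, 5]
push(49) -> [46, 46, 17, 33, 5, 49]
peek()->49
peek()->49

Final stack: [46, 46, 17, 33, 5, 49]


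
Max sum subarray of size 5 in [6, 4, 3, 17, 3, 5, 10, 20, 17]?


[0:5]: 33
[1:6]: 32
[2:7]: 38
[3:8]: 55
[4:9]: 55

Max: 55 at [3:8]


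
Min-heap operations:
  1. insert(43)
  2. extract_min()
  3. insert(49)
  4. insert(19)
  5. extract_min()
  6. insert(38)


insert(43) -> [43]
extract_min()->43, []
insert(49) -> [49]
insert(19) -> [19, 49]
extract_min()->19, [49]
insert(38) -> [38, 49]

Final heap: [38, 49]


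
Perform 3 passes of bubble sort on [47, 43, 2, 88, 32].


Initial: [47, 43, 2, 88, 32]
Pass 1: [43, 2, 47, 32, 88] (3 swaps)
Pass 2: [2, 43, 32, 47, 88] (2 swaps)
Pass 3: [2, 32, 43, 47, 88] (1 swaps)

After 3 passes: [2, 32, 43, 47, 88]


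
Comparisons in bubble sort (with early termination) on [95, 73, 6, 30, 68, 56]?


Algorithm: bubble sort (with early termination)
Input: [95, 73, 6, 30, 68, 56]
Sorted: [6, 30, 56, 68, 73, 95]

14


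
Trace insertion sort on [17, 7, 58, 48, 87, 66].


Initial: [17, 7, 58, 48, 87, 66]
Insert 7: [7, 17, 58, 48, 87, 66]
Insert 58: [7, 17, 58, 48, 87, 66]
Insert 48: [7, 17, 48, 58, 87, 66]
Insert 87: [7, 17, 48, 58, 87, 66]
Insert 66: [7, 17, 48, 58, 66, 87]

Sorted: [7, 17, 48, 58, 66, 87]


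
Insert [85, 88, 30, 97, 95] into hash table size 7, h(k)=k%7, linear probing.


Insert 85: h=1 -> slot 1
Insert 88: h=4 -> slot 4
Insert 30: h=2 -> slot 2
Insert 97: h=6 -> slot 6
Insert 95: h=4, 1 probes -> slot 5

Table: [None, 85, 30, None, 88, 95, 97]


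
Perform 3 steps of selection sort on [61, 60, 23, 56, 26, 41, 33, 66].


Initial: [61, 60, 23, 56, 26, 41, 33, 66]
Step 1: min=23 at 2
  Swap: [23, 60, 61, 56, 26, 41, 33, 66]
Step 2: min=26 at 4
  Swap: [23, 26, 61, 56, 60, 41, 33, 66]
Step 3: min=33 at 6
  Swap: [23, 26, 33, 56, 60, 41, 61, 66]

After 3 steps: [23, 26, 33, 56, 60, 41, 61, 66]


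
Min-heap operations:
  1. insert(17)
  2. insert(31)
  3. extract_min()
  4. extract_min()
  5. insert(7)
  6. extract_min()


insert(17) -> [17]
insert(31) -> [17, 31]
extract_min()->17, [31]
extract_min()->31, []
insert(7) -> [7]
extract_min()->7, []

Final heap: []


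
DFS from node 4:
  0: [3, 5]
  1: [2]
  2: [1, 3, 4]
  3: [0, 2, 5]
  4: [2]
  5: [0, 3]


Visit 4, push [2]
Visit 2, push [3, 1]
Visit 1, push []
Visit 3, push [5, 0]
Visit 0, push [5]
Visit 5, push []

DFS order: [4, 2, 1, 3, 0, 5]


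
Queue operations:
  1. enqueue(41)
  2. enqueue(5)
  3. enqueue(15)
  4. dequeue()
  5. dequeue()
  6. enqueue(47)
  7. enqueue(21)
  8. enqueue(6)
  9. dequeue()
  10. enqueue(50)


enqueue(41) -> [41]
enqueue(5) -> [41, 5]
enqueue(15) -> [41, 5, 15]
dequeue()->41, [5, 15]
dequeue()->5, [15]
enqueue(47) -> [15, 47]
enqueue(21) -> [15, 47, 21]
enqueue(6) -> [15, 47, 21, 6]
dequeue()->15, [47, 21, 6]
enqueue(50) -> [47, 21, 6, 50]

Final queue: [47, 21, 6, 50]


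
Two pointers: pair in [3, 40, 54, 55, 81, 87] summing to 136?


lo=0(3)+hi=5(87)=90
lo=1(40)+hi=5(87)=127
lo=2(54)+hi=5(87)=141
lo=2(54)+hi=4(81)=135
lo=3(55)+hi=4(81)=136

Yes: 55+81=136


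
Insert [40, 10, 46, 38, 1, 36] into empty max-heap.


Insert 40: [40]
Insert 10: [40, 10]
Insert 46: [46, 10, 40]
Insert 38: [46, 38, 40, 10]
Insert 1: [46, 38, 40, 10, 1]
Insert 36: [46, 38, 40, 10, 1, 36]

Final heap: [46, 38, 40, 10, 1, 36]


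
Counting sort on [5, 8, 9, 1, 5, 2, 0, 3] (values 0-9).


Input: [5, 8, 9, 1, 5, 2, 0, 3]
Counts: [1, 1, 1, 1, 0, 2, 0, 0, 1, 1]

Sorted: [0, 1, 2, 3, 5, 5, 8, 9]


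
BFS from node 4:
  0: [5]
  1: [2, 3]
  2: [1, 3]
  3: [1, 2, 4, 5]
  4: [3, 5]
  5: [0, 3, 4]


Visit 4, enqueue [3, 5]
Visit 3, enqueue [1, 2]
Visit 5, enqueue [0]
Visit 1, enqueue []
Visit 2, enqueue []
Visit 0, enqueue []

BFS order: [4, 3, 5, 1, 2, 0]


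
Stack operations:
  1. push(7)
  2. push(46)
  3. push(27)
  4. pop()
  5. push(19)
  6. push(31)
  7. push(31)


push(7) -> [7]
push(46) -> [7, 46]
push(27) -> [7, 46, 27]
pop()->27, [7, 46]
push(19) -> [7, 46, 19]
push(31) -> [7, 46, 19, 31]
push(31) -> [7, 46, 19, 31, 31]

Final stack: [7, 46, 19, 31, 31]


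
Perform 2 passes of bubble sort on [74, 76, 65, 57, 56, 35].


Initial: [74, 76, 65, 57, 56, 35]
Pass 1: [74, 65, 57, 56, 35, 76] (4 swaps)
Pass 2: [65, 57, 56, 35, 74, 76] (4 swaps)

After 2 passes: [65, 57, 56, 35, 74, 76]


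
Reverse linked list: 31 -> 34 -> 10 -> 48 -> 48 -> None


Step 1: curr=31, set curr.next=prev(None) | reversed so far: 31
Step 2: curr=34, set curr.next=prev(31) | reversed so far: 34 -> 31
Step 3: curr=10, set curr.next=prev(34) | reversed so far: 10 -> 34 -> 31
Step 4: curr=48, set curr.next=prev(10) | reversed so far: 48 -> 10 -> 34 -> 31
Step 5: curr=48, set curr.next=prev(48) | reversed so far: 48 -> 48 -> 10 -> 34 -> 31

48 -> 48 -> 10 -> 34 -> 31 -> None


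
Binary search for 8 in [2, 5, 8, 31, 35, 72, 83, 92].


Step 1: lo=0, hi=7, mid=3, val=31
Step 2: lo=0, hi=2, mid=1, val=5
Step 3: lo=2, hi=2, mid=2, val=8

Found at index 2


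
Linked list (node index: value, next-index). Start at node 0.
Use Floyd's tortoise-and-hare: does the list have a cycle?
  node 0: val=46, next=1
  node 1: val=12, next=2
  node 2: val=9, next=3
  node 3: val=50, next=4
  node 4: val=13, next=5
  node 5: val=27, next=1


Floyd's tortoise (slow, +1) and hare (fast, +2):
  init: slow=0, fast=0
  step 1: slow=1, fast=2
  step 2: slow=2, fast=4
  step 3: slow=3, fast=1
  step 4: slow=4, fast=3
  step 5: slow=5, fast=5
  slow == fast at node 5: cycle detected

Cycle: yes


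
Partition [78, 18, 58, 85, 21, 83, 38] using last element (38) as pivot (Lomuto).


Pivot: 38
  18 <= 38: swap -> [18, 78, 58, 85, 21, 83, 38]
  21 <= 38: swap -> [18, 21, 58, 85, 78, 83, 38]
Place pivot at 2: [18, 21, 38, 85, 78, 83, 58]

Partitioned: [18, 21, 38, 85, 78, 83, 58]


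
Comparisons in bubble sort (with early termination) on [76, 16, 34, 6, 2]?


Algorithm: bubble sort (with early termination)
Input: [76, 16, 34, 6, 2]
Sorted: [2, 6, 16, 34, 76]

10


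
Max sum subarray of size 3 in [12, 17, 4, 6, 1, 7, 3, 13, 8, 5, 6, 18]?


[0:3]: 33
[1:4]: 27
[2:5]: 11
[3:6]: 14
[4:7]: 11
[5:8]: 23
[6:9]: 24
[7:10]: 26
[8:11]: 19
[9:12]: 29

Max: 33 at [0:3]


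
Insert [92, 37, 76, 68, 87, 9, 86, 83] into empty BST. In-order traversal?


Insert 92: root
Insert 37: L from 92
Insert 76: L from 92 -> R from 37
Insert 68: L from 92 -> R from 37 -> L from 76
Insert 87: L from 92 -> R from 37 -> R from 76
Insert 9: L from 92 -> L from 37
Insert 86: L from 92 -> R from 37 -> R from 76 -> L from 87
Insert 83: L from 92 -> R from 37 -> R from 76 -> L from 87 -> L from 86

In-order: [9, 37, 68, 76, 83, 86, 87, 92]


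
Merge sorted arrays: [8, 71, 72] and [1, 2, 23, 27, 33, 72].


Take 1 from B
Take 2 from B
Take 8 from A
Take 23 from B
Take 27 from B
Take 33 from B
Take 71 from A
Take 72 from A

Merged: [1, 2, 8, 23, 27, 33, 71, 72, 72]


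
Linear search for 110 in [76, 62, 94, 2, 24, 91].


i=0: 76!=110
i=1: 62!=110
i=2: 94!=110
i=3: 2!=110
i=4: 24!=110
i=5: 91!=110

Not found, 6 comps


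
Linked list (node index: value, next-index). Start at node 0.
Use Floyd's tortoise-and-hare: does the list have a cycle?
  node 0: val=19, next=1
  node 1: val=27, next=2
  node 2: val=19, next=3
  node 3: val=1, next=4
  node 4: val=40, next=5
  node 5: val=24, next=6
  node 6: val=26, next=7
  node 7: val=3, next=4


Floyd's tortoise (slow, +1) and hare (fast, +2):
  init: slow=0, fast=0
  step 1: slow=1, fast=2
  step 2: slow=2, fast=4
  step 3: slow=3, fast=6
  step 4: slow=4, fast=4
  slow == fast at node 4: cycle detected

Cycle: yes


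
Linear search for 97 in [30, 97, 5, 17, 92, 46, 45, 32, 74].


i=0: 30!=97
i=1: 97==97 found!

Found at 1, 2 comps


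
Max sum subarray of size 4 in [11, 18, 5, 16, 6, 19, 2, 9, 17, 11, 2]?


[0:4]: 50
[1:5]: 45
[2:6]: 46
[3:7]: 43
[4:8]: 36
[5:9]: 47
[6:10]: 39
[7:11]: 39

Max: 50 at [0:4]


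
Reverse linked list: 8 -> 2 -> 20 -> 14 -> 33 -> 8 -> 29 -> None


Step 1: curr=8, set curr.next=prev(None) | reversed so far: 8
Step 2: curr=2, set curr.next=prev(8) | reversed so far: 2 -> 8
Step 3: curr=20, set curr.next=prev(2) | reversed so far: 20 -> 2 -> 8
Step 4: curr=14, set curr.next=prev(20) | reversed so far: 14 -> 20 -> 2 -> 8
Step 5: curr=33, set curr.next=prev(14) | reversed so far: 33 -> 14 -> 20 -> 2 -> 8
Step 6: curr=8, set curr.next=prev(33) | reversed so far: 8 -> 33 -> 14 -> 20 -> 2 -> 8
Step 7: curr=29, set curr.next=prev(8) | reversed so far: 29 -> 8 -> 33 -> 14 -> 20 -> 2 -> 8

29 -> 8 -> 33 -> 14 -> 20 -> 2 -> 8 -> None


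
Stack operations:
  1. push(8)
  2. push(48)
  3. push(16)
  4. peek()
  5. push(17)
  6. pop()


push(8) -> [8]
push(48) -> [8, 48]
push(16) -> [8, 48, 16]
peek()->16
push(17) -> [8, 48, 16, 17]
pop()->17, [8, 48, 16]

Final stack: [8, 48, 16]


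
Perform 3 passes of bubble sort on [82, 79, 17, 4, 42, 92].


Initial: [82, 79, 17, 4, 42, 92]
Pass 1: [79, 17, 4, 42, 82, 92] (4 swaps)
Pass 2: [17, 4, 42, 79, 82, 92] (3 swaps)
Pass 3: [4, 17, 42, 79, 82, 92] (1 swaps)

After 3 passes: [4, 17, 42, 79, 82, 92]


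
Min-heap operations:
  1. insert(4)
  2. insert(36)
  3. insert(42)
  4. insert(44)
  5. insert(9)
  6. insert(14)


insert(4) -> [4]
insert(36) -> [4, 36]
insert(42) -> [4, 36, 42]
insert(44) -> [4, 36, 42, 44]
insert(9) -> [4, 9, 42, 44, 36]
insert(14) -> [4, 9, 14, 44, 36, 42]

Final heap: [4, 9, 14, 44, 36, 42]


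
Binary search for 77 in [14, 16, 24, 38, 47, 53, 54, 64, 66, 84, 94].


Step 1: lo=0, hi=10, mid=5, val=53
Step 2: lo=6, hi=10, mid=8, val=66
Step 3: lo=9, hi=10, mid=9, val=84

Not found


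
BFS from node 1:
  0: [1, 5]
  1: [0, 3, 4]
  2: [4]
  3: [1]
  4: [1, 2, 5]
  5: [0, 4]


Visit 1, enqueue [0, 3, 4]
Visit 0, enqueue [5]
Visit 3, enqueue []
Visit 4, enqueue [2]
Visit 5, enqueue []
Visit 2, enqueue []

BFS order: [1, 0, 3, 4, 5, 2]


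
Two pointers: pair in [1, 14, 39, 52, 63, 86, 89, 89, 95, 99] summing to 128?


lo=0(1)+hi=9(99)=100
lo=1(14)+hi=9(99)=113
lo=2(39)+hi=9(99)=138
lo=2(39)+hi=8(95)=134
lo=2(39)+hi=7(89)=128

Yes: 39+89=128


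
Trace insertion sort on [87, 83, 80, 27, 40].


Initial: [87, 83, 80, 27, 40]
Insert 83: [83, 87, 80, 27, 40]
Insert 80: [80, 83, 87, 27, 40]
Insert 27: [27, 80, 83, 87, 40]
Insert 40: [27, 40, 80, 83, 87]

Sorted: [27, 40, 80, 83, 87]


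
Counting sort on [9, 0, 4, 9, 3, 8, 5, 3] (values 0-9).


Input: [9, 0, 4, 9, 3, 8, 5, 3]
Counts: [1, 0, 0, 2, 1, 1, 0, 0, 1, 2]

Sorted: [0, 3, 3, 4, 5, 8, 9, 9]


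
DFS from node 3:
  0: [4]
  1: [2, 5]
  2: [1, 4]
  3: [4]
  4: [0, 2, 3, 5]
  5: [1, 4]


Visit 3, push [4]
Visit 4, push [5, 2, 0]
Visit 0, push []
Visit 2, push [1]
Visit 1, push [5]
Visit 5, push []

DFS order: [3, 4, 0, 2, 1, 5]


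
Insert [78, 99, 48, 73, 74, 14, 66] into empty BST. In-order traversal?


Insert 78: root
Insert 99: R from 78
Insert 48: L from 78
Insert 73: L from 78 -> R from 48
Insert 74: L from 78 -> R from 48 -> R from 73
Insert 14: L from 78 -> L from 48
Insert 66: L from 78 -> R from 48 -> L from 73

In-order: [14, 48, 66, 73, 74, 78, 99]


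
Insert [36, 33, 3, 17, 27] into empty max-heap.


Insert 36: [36]
Insert 33: [36, 33]
Insert 3: [36, 33, 3]
Insert 17: [36, 33, 3, 17]
Insert 27: [36, 33, 3, 17, 27]

Final heap: [36, 33, 3, 17, 27]


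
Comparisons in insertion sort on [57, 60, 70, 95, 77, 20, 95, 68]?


Algorithm: insertion sort
Input: [57, 60, 70, 95, 77, 20, 95, 68]
Sorted: [20, 57, 60, 68, 70, 77, 95, 95]

16


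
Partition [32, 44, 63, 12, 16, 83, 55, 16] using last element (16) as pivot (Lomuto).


Pivot: 16
  12 <= 16: swap -> [12, 44, 63, 32, 16, 83, 55, 16]
  16 <= 16: swap -> [12, 16, 63, 32, 44, 83, 55, 16]
Place pivot at 2: [12, 16, 16, 32, 44, 83, 55, 63]

Partitioned: [12, 16, 16, 32, 44, 83, 55, 63]


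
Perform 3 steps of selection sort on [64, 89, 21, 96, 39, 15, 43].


Initial: [64, 89, 21, 96, 39, 15, 43]
Step 1: min=15 at 5
  Swap: [15, 89, 21, 96, 39, 64, 43]
Step 2: min=21 at 2
  Swap: [15, 21, 89, 96, 39, 64, 43]
Step 3: min=39 at 4
  Swap: [15, 21, 39, 96, 89, 64, 43]

After 3 steps: [15, 21, 39, 96, 89, 64, 43]


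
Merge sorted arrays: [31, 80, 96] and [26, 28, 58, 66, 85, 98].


Take 26 from B
Take 28 from B
Take 31 from A
Take 58 from B
Take 66 from B
Take 80 from A
Take 85 from B
Take 96 from A

Merged: [26, 28, 31, 58, 66, 80, 85, 96, 98]


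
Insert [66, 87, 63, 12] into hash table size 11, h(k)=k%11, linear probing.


Insert 66: h=0 -> slot 0
Insert 87: h=10 -> slot 10
Insert 63: h=8 -> slot 8
Insert 12: h=1 -> slot 1

Table: [66, 12, None, None, None, None, None, None, 63, None, 87]


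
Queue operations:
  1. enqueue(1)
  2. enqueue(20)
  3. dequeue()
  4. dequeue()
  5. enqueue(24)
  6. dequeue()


enqueue(1) -> [1]
enqueue(20) -> [1, 20]
dequeue()->1, [20]
dequeue()->20, []
enqueue(24) -> [24]
dequeue()->24, []

Final queue: []


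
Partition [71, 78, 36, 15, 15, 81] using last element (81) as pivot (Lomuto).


Pivot: 81
  71 <= 81: advance i (no swap)
  78 <= 81: advance i (no swap)
  36 <= 81: advance i (no swap)
  15 <= 81: advance i (no swap)
  15 <= 81: advance i (no swap)
Place pivot at 5: [71, 78, 36, 15, 15, 81]

Partitioned: [71, 78, 36, 15, 15, 81]


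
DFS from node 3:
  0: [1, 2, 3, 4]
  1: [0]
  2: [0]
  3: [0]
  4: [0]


Visit 3, push [0]
Visit 0, push [4, 2, 1]
Visit 1, push []
Visit 2, push []
Visit 4, push []

DFS order: [3, 0, 1, 2, 4]


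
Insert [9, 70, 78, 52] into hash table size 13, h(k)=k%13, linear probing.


Insert 9: h=9 -> slot 9
Insert 70: h=5 -> slot 5
Insert 78: h=0 -> slot 0
Insert 52: h=0, 1 probes -> slot 1

Table: [78, 52, None, None, None, 70, None, None, None, 9, None, None, None]


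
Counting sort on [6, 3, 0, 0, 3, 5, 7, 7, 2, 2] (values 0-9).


Input: [6, 3, 0, 0, 3, 5, 7, 7, 2, 2]
Counts: [2, 0, 2, 2, 0, 1, 1, 2, 0, 0]

Sorted: [0, 0, 2, 2, 3, 3, 5, 6, 7, 7]


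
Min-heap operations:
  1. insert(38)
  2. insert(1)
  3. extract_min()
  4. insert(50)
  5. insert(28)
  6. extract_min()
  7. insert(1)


insert(38) -> [38]
insert(1) -> [1, 38]
extract_min()->1, [38]
insert(50) -> [38, 50]
insert(28) -> [28, 50, 38]
extract_min()->28, [38, 50]
insert(1) -> [1, 50, 38]

Final heap: [1, 50, 38]


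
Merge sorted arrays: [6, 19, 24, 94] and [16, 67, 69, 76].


Take 6 from A
Take 16 from B
Take 19 from A
Take 24 from A
Take 67 from B
Take 69 from B
Take 76 from B

Merged: [6, 16, 19, 24, 67, 69, 76, 94]


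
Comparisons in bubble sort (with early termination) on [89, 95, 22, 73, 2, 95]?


Algorithm: bubble sort (with early termination)
Input: [89, 95, 22, 73, 2, 95]
Sorted: [2, 22, 73, 89, 95, 95]

15


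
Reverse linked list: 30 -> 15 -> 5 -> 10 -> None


Step 1: curr=30, set curr.next=prev(None) | reversed so far: 30
Step 2: curr=15, set curr.next=prev(30) | reversed so far: 15 -> 30
Step 3: curr=5, set curr.next=prev(15) | reversed so far: 5 -> 15 -> 30
Step 4: curr=10, set curr.next=prev(5) | reversed so far: 10 -> 5 -> 15 -> 30

10 -> 5 -> 15 -> 30 -> None


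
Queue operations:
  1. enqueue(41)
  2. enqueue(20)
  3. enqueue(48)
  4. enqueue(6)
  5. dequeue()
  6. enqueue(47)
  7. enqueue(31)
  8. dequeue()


enqueue(41) -> [41]
enqueue(20) -> [41, 20]
enqueue(48) -> [41, 20, 48]
enqueue(6) -> [41, 20, 48, 6]
dequeue()->41, [20, 48, 6]
enqueue(47) -> [20, 48, 6, 47]
enqueue(31) -> [20, 48, 6, 47, 31]
dequeue()->20, [48, 6, 47, 31]

Final queue: [48, 6, 47, 31]


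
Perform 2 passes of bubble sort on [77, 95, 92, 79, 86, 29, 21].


Initial: [77, 95, 92, 79, 86, 29, 21]
Pass 1: [77, 92, 79, 86, 29, 21, 95] (5 swaps)
Pass 2: [77, 79, 86, 29, 21, 92, 95] (4 swaps)

After 2 passes: [77, 79, 86, 29, 21, 92, 95]


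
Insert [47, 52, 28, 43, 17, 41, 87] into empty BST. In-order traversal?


Insert 47: root
Insert 52: R from 47
Insert 28: L from 47
Insert 43: L from 47 -> R from 28
Insert 17: L from 47 -> L from 28
Insert 41: L from 47 -> R from 28 -> L from 43
Insert 87: R from 47 -> R from 52

In-order: [17, 28, 41, 43, 47, 52, 87]


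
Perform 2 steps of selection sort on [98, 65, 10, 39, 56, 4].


Initial: [98, 65, 10, 39, 56, 4]
Step 1: min=4 at 5
  Swap: [4, 65, 10, 39, 56, 98]
Step 2: min=10 at 2
  Swap: [4, 10, 65, 39, 56, 98]

After 2 steps: [4, 10, 65, 39, 56, 98]


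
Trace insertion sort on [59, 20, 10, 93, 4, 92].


Initial: [59, 20, 10, 93, 4, 92]
Insert 20: [20, 59, 10, 93, 4, 92]
Insert 10: [10, 20, 59, 93, 4, 92]
Insert 93: [10, 20, 59, 93, 4, 92]
Insert 4: [4, 10, 20, 59, 93, 92]
Insert 92: [4, 10, 20, 59, 92, 93]

Sorted: [4, 10, 20, 59, 92, 93]


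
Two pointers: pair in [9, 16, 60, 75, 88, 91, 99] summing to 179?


lo=0(9)+hi=6(99)=108
lo=1(16)+hi=6(99)=115
lo=2(60)+hi=6(99)=159
lo=3(75)+hi=6(99)=174
lo=4(88)+hi=6(99)=187
lo=4(88)+hi=5(91)=179

Yes: 88+91=179


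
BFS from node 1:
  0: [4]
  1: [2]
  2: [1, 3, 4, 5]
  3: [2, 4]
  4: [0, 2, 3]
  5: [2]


Visit 1, enqueue [2]
Visit 2, enqueue [3, 4, 5]
Visit 3, enqueue []
Visit 4, enqueue [0]
Visit 5, enqueue []
Visit 0, enqueue []

BFS order: [1, 2, 3, 4, 5, 0]


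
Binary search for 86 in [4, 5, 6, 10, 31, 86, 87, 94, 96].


Step 1: lo=0, hi=8, mid=4, val=31
Step 2: lo=5, hi=8, mid=6, val=87
Step 3: lo=5, hi=5, mid=5, val=86

Found at index 5


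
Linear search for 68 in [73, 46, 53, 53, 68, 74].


i=0: 73!=68
i=1: 46!=68
i=2: 53!=68
i=3: 53!=68
i=4: 68==68 found!

Found at 4, 5 comps


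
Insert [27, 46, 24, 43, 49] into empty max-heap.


Insert 27: [27]
Insert 46: [46, 27]
Insert 24: [46, 27, 24]
Insert 43: [46, 43, 24, 27]
Insert 49: [49, 46, 24, 27, 43]

Final heap: [49, 46, 24, 27, 43]


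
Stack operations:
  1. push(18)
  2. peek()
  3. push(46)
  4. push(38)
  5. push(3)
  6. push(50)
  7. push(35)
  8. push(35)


push(18) -> [18]
peek()->18
push(46) -> [18, 46]
push(38) -> [18, 46, 38]
push(3) -> [18, 46, 38, 3]
push(50) -> [18, 46, 38, 3, 50]
push(35) -> [18, 46, 38, 3, 50, 35]
push(35) -> [18, 46, 38, 3, 50, 35, 35]

Final stack: [18, 46, 38, 3, 50, 35, 35]


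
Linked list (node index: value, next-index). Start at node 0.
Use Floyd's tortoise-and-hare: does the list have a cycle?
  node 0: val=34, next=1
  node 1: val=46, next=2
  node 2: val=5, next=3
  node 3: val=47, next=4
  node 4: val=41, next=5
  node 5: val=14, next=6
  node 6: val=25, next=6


Floyd's tortoise (slow, +1) and hare (fast, +2):
  init: slow=0, fast=0
  step 1: slow=1, fast=2
  step 2: slow=2, fast=4
  step 3: slow=3, fast=6
  step 4: slow=4, fast=6
  step 5: slow=5, fast=6
  step 6: slow=6, fast=6
  slow == fast at node 6: cycle detected

Cycle: yes


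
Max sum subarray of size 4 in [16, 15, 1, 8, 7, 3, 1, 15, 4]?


[0:4]: 40
[1:5]: 31
[2:6]: 19
[3:7]: 19
[4:8]: 26
[5:9]: 23

Max: 40 at [0:4]


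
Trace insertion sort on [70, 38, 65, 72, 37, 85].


Initial: [70, 38, 65, 72, 37, 85]
Insert 38: [38, 70, 65, 72, 37, 85]
Insert 65: [38, 65, 70, 72, 37, 85]
Insert 72: [38, 65, 70, 72, 37, 85]
Insert 37: [37, 38, 65, 70, 72, 85]
Insert 85: [37, 38, 65, 70, 72, 85]

Sorted: [37, 38, 65, 70, 72, 85]


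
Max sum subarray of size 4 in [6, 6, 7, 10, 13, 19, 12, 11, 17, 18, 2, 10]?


[0:4]: 29
[1:5]: 36
[2:6]: 49
[3:7]: 54
[4:8]: 55
[5:9]: 59
[6:10]: 58
[7:11]: 48
[8:12]: 47

Max: 59 at [5:9]


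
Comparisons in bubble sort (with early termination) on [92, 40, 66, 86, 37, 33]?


Algorithm: bubble sort (with early termination)
Input: [92, 40, 66, 86, 37, 33]
Sorted: [33, 37, 40, 66, 86, 92]

15


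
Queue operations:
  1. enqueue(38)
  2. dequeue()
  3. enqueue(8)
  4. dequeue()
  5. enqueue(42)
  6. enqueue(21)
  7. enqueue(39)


enqueue(38) -> [38]
dequeue()->38, []
enqueue(8) -> [8]
dequeue()->8, []
enqueue(42) -> [42]
enqueue(21) -> [42, 21]
enqueue(39) -> [42, 21, 39]

Final queue: [42, 21, 39]


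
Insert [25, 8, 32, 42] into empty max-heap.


Insert 25: [25]
Insert 8: [25, 8]
Insert 32: [32, 8, 25]
Insert 42: [42, 32, 25, 8]

Final heap: [42, 32, 25, 8]


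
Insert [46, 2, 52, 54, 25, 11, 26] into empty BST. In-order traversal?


Insert 46: root
Insert 2: L from 46
Insert 52: R from 46
Insert 54: R from 46 -> R from 52
Insert 25: L from 46 -> R from 2
Insert 11: L from 46 -> R from 2 -> L from 25
Insert 26: L from 46 -> R from 2 -> R from 25

In-order: [2, 11, 25, 26, 46, 52, 54]


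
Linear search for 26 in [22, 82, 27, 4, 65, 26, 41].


i=0: 22!=26
i=1: 82!=26
i=2: 27!=26
i=3: 4!=26
i=4: 65!=26
i=5: 26==26 found!

Found at 5, 6 comps


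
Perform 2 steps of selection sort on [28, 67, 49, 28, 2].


Initial: [28, 67, 49, 28, 2]
Step 1: min=2 at 4
  Swap: [2, 67, 49, 28, 28]
Step 2: min=28 at 3
  Swap: [2, 28, 49, 67, 28]

After 2 steps: [2, 28, 49, 67, 28]


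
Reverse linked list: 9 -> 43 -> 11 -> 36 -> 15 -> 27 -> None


Step 1: curr=9, set curr.next=prev(None) | reversed so far: 9
Step 2: curr=43, set curr.next=prev(9) | reversed so far: 43 -> 9
Step 3: curr=11, set curr.next=prev(43) | reversed so far: 11 -> 43 -> 9
Step 4: curr=36, set curr.next=prev(11) | reversed so far: 36 -> 11 -> 43 -> 9
Step 5: curr=15, set curr.next=prev(36) | reversed so far: 15 -> 36 -> 11 -> 43 -> 9
Step 6: curr=27, set curr.next=prev(15) | reversed so far: 27 -> 15 -> 36 -> 11 -> 43 -> 9

27 -> 15 -> 36 -> 11 -> 43 -> 9 -> None


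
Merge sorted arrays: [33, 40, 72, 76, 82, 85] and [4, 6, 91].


Take 4 from B
Take 6 from B
Take 33 from A
Take 40 from A
Take 72 from A
Take 76 from A
Take 82 from A
Take 85 from A

Merged: [4, 6, 33, 40, 72, 76, 82, 85, 91]


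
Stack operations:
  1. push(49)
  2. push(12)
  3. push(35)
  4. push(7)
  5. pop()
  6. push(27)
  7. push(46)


push(49) -> [49]
push(12) -> [49, 12]
push(35) -> [49, 12, 35]
push(7) -> [49, 12, 35, 7]
pop()->7, [49, 12, 35]
push(27) -> [49, 12, 35, 27]
push(46) -> [49, 12, 35, 27, 46]

Final stack: [49, 12, 35, 27, 46]


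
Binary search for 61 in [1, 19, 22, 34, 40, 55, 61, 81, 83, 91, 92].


Step 1: lo=0, hi=10, mid=5, val=55
Step 2: lo=6, hi=10, mid=8, val=83
Step 3: lo=6, hi=7, mid=6, val=61

Found at index 6


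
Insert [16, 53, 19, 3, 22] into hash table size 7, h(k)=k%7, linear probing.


Insert 16: h=2 -> slot 2
Insert 53: h=4 -> slot 4
Insert 19: h=5 -> slot 5
Insert 3: h=3 -> slot 3
Insert 22: h=1 -> slot 1

Table: [None, 22, 16, 3, 53, 19, None]


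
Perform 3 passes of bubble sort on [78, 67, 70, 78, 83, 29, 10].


Initial: [78, 67, 70, 78, 83, 29, 10]
Pass 1: [67, 70, 78, 78, 29, 10, 83] (4 swaps)
Pass 2: [67, 70, 78, 29, 10, 78, 83] (2 swaps)
Pass 3: [67, 70, 29, 10, 78, 78, 83] (2 swaps)

After 3 passes: [67, 70, 29, 10, 78, 78, 83]


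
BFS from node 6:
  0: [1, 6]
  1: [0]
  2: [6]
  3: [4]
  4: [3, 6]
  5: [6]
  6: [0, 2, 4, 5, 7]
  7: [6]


Visit 6, enqueue [0, 2, 4, 5, 7]
Visit 0, enqueue [1]
Visit 2, enqueue []
Visit 4, enqueue [3]
Visit 5, enqueue []
Visit 7, enqueue []
Visit 1, enqueue []
Visit 3, enqueue []

BFS order: [6, 0, 2, 4, 5, 7, 1, 3]


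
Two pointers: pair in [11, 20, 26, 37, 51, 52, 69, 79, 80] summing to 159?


lo=0(11)+hi=8(80)=91
lo=1(20)+hi=8(80)=100
lo=2(26)+hi=8(80)=106
lo=3(37)+hi=8(80)=117
lo=4(51)+hi=8(80)=131
lo=5(52)+hi=8(80)=132
lo=6(69)+hi=8(80)=149
lo=7(79)+hi=8(80)=159

Yes: 79+80=159


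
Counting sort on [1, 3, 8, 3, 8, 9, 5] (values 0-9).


Input: [1, 3, 8, 3, 8, 9, 5]
Counts: [0, 1, 0, 2, 0, 1, 0, 0, 2, 1]

Sorted: [1, 3, 3, 5, 8, 8, 9]


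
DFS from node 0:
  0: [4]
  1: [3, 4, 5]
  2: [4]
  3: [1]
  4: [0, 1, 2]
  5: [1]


Visit 0, push [4]
Visit 4, push [2, 1]
Visit 1, push [5, 3]
Visit 3, push []
Visit 5, push []
Visit 2, push []

DFS order: [0, 4, 1, 3, 5, 2]


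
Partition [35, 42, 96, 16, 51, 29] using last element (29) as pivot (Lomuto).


Pivot: 29
  16 <= 29: swap -> [16, 42, 96, 35, 51, 29]
Place pivot at 1: [16, 29, 96, 35, 51, 42]

Partitioned: [16, 29, 96, 35, 51, 42]


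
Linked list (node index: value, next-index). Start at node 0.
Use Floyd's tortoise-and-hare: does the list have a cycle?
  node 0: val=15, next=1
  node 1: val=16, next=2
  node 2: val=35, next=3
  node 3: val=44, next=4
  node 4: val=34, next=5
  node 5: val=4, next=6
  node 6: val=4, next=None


Floyd's tortoise (slow, +1) and hare (fast, +2):
  init: slow=0, fast=0
  step 1: slow=1, fast=2
  step 2: slow=2, fast=4
  step 3: slow=3, fast=6
  step 4: fast -> None, no cycle

Cycle: no


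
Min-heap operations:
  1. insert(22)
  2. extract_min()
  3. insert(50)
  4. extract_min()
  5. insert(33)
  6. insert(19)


insert(22) -> [22]
extract_min()->22, []
insert(50) -> [50]
extract_min()->50, []
insert(33) -> [33]
insert(19) -> [19, 33]

Final heap: [19, 33]


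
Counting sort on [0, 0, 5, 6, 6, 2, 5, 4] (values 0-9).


Input: [0, 0, 5, 6, 6, 2, 5, 4]
Counts: [2, 0, 1, 0, 1, 2, 2, 0, 0, 0]

Sorted: [0, 0, 2, 4, 5, 5, 6, 6]


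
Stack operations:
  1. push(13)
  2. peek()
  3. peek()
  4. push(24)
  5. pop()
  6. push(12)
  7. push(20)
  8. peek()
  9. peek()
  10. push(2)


push(13) -> [13]
peek()->13
peek()->13
push(24) -> [13, 24]
pop()->24, [13]
push(12) -> [13, 12]
push(20) -> [13, 12, 20]
peek()->20
peek()->20
push(2) -> [13, 12, 20, 2]

Final stack: [13, 12, 20, 2]


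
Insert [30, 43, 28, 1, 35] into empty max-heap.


Insert 30: [30]
Insert 43: [43, 30]
Insert 28: [43, 30, 28]
Insert 1: [43, 30, 28, 1]
Insert 35: [43, 35, 28, 1, 30]

Final heap: [43, 35, 28, 1, 30]


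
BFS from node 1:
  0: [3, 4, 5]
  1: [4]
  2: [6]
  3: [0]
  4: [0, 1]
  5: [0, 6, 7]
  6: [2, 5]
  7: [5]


Visit 1, enqueue [4]
Visit 4, enqueue [0]
Visit 0, enqueue [3, 5]
Visit 3, enqueue []
Visit 5, enqueue [6, 7]
Visit 6, enqueue [2]
Visit 7, enqueue []
Visit 2, enqueue []

BFS order: [1, 4, 0, 3, 5, 6, 7, 2]


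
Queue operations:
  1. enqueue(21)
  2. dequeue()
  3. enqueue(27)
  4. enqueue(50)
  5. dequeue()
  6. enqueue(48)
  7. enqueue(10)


enqueue(21) -> [21]
dequeue()->21, []
enqueue(27) -> [27]
enqueue(50) -> [27, 50]
dequeue()->27, [50]
enqueue(48) -> [50, 48]
enqueue(10) -> [50, 48, 10]

Final queue: [50, 48, 10]


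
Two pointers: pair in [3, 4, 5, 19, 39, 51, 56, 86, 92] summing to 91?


lo=0(3)+hi=8(92)=95
lo=0(3)+hi=7(86)=89
lo=1(4)+hi=7(86)=90
lo=2(5)+hi=7(86)=91

Yes: 5+86=91


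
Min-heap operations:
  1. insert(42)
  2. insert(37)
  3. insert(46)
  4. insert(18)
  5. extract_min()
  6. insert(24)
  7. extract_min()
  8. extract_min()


insert(42) -> [42]
insert(37) -> [37, 42]
insert(46) -> [37, 42, 46]
insert(18) -> [18, 37, 46, 42]
extract_min()->18, [37, 42, 46]
insert(24) -> [24, 37, 46, 42]
extract_min()->24, [37, 42, 46]
extract_min()->37, [42, 46]

Final heap: [42, 46]


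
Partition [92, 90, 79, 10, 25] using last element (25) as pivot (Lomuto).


Pivot: 25
  10 <= 25: swap -> [10, 90, 79, 92, 25]
Place pivot at 1: [10, 25, 79, 92, 90]

Partitioned: [10, 25, 79, 92, 90]


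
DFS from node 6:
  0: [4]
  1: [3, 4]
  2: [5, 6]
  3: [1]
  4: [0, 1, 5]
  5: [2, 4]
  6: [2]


Visit 6, push [2]
Visit 2, push [5]
Visit 5, push [4]
Visit 4, push [1, 0]
Visit 0, push []
Visit 1, push [3]
Visit 3, push []

DFS order: [6, 2, 5, 4, 0, 1, 3]
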